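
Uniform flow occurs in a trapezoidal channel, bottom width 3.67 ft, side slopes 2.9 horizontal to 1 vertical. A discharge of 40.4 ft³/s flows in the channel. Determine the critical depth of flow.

y_c = 1.15 ft

At critical depth, Q² T / (g A³) = 1, i.e. A³/T = Q²/g = 40.4²/32.2 = 50.69.
Try y = 1.03 ft: A³/T = 33.43 — short.
Try y = 1.15 ft: A³/T = 50.56 — close enough.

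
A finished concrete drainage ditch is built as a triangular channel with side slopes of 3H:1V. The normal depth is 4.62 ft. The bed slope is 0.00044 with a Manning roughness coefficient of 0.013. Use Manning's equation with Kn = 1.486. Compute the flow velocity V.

V = 4.05 ft/s

For a triangular section with side slope z = 3: A = zy² = 3×4.62² = 64.03 ft²; P = 2y√(1+z²) = 2×4.62×3.162 = 29.22 ft.
Hydraulic radius R = A/P = 64.03/29.22 = 2.191 ft.
From Manning's equation, V = (1.486/n) R^(2/3) S^(1/2) = (1.486/0.013) × 2.191^(2/3) × 0.00044^(1/2) = 4.05 ft/s.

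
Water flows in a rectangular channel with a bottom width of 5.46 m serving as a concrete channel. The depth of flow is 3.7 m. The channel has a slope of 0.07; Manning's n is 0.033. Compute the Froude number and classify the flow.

Flow area A = b·y = 5.46 × 3.7 = 20.2 m². Wetted perimeter P = b + 2y = 5.46 + 2×3.7 = 12.86 m.
Hydraulic radius R = A/P = 20.2/12.86 = 1.571 m.
V = (1/n) R^(2/3) √S = (1/0.033) × 1.571^(2/3) × √0.07 = 10.83 m/s. Hydraulic depth D_h = A/T = 20.2/5.46 = 3.7 m.
Froude number Fr = V/√(g·D_h) = 10.83/√(9.81×3.7) = 1.8, which is greater than 1, so the flow is supercritical.

supercritical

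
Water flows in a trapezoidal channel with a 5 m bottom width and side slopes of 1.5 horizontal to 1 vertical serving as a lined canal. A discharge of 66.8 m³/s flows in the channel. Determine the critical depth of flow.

At critical depth, Q² T / (g A³) = 1, i.e. A³/T = Q²/g = 66.8²/9.81 = 454.9.
Trying y = 1.66 m: A³/T = 192.6 — short.
Trying y = 2.7 m: A³/T = 1114 — over.
Trying y = 2.11 m: A³/T = 451.3 — ≈ 454.9.

y_c = 2.11 m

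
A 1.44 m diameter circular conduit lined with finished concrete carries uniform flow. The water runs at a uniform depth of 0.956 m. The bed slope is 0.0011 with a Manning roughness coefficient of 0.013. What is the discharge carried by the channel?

For a circular section of diameter D = 1.44 m at depth y = 0.956 m, the central angle is θ = 2 arccos(1 − 2y/D) = 3.809 rad. Then A = (D²/8)(θ − sin θ) = 1.148 m² and P = Dθ/2 = 2.743 m.
Hydraulic radius R = A/P = 1.148/2.743 = 0.4185 m.
Manning's equation: Q = (1/n) A R^(2/3) S^(1/2) = (1/0.013) × 1.148 × 0.4185^(2/3) × 0.0011^(1/2) = 1.64 m³/s.

Q = 1.64 m³/s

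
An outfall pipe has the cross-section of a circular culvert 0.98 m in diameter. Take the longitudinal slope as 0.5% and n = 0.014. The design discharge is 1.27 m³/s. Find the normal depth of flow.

y_n = 0.695 m

Manning's equation rearranged: A R^(2/3) = nQ / (1·√S) = 0.014 × 1.27 / (√0.005) = 0.2514.
Trying y = 0.622 m: A R^(2/3) = 0.2158 — short.
Trying y = 0.874 m: A R^(2/3) = 0.3135 — over.
Trying y = 0.695 m: A R^(2/3) = 0.2515 — matches.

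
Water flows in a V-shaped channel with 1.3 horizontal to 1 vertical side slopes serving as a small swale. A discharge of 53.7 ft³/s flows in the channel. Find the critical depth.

At critical depth, Q² T / (g A³) = 1, i.e. A³/T = Q²/g = 53.7²/32.2 = 89.56.
At y = 3.18 ft: A³/T = 274.8 — too large.
At y = 1.73 ft: A³/T = 13.09 — too small.
At y = 2.54 ft: A³/T = 89.34 — matches.

y_c = 2.54 ft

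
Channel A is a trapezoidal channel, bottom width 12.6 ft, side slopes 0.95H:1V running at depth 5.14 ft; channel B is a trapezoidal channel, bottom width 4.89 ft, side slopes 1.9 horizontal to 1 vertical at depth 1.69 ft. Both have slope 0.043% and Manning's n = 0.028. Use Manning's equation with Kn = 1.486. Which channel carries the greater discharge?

channel A

Channel A: With bottom width b = 12.6 ft and side slope z = 0.95: A = (b + zy)y = (12.6 + 0.95×5.14)×5.14 = 89.86 ft²; P = b + 2y√(1+z²) = 12.6 + 2×5.14×1.379 = 26.78 ft. Hydraulic radius R = A/P = 89.86/26.78 = 3.356 ft. Q_A = (1.486/0.028)·89.86·3.356^(2/3)·√0.00043 = 221.7 ft³/s.
Channel B: With bottom width b = 4.89 ft and side slope z = 1.9: A = (b + zy)y = (4.89 + 1.9×1.69)×1.69 = 13.69 ft²; P = b + 2y√(1+z²) = 4.89 + 2×1.69×2.147 = 12.15 ft. Hydraulic radius R = A/P = 13.69/12.15 = 1.127 ft. Q_B = (1.486/0.028)·13.69·1.127^(2/3)·√0.00043 = 16.32 ft³/s.
Q_A = 221.7 ft³/s vs Q_B = 16.32 ft³/s, so channel A carries more.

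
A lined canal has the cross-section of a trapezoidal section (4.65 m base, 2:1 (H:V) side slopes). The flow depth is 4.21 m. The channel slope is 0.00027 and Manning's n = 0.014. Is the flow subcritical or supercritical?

subcritical

With bottom width b = 4.65 m and side slope z = 2: A = (b + zy)y = (4.65 + 2×4.21)×4.21 = 55.02 m²; P = b + 2y√(1+z²) = 4.65 + 2×4.21×2.236 = 23.48 m.
Hydraulic radius R = A/P = 55.02/23.48 = 2.344 m.
V = (1/n) R^(2/3) √S = (1/0.014) × 2.344^(2/3) × √0.00027 = 2.071 m/s. Hydraulic depth D_h = A/T = 55.02/21.49 = 2.56 m.
Froude number Fr = V/√(g·D_h) = 2.071/√(9.81×2.56) = 0.413, which is less than 1, so the flow is subcritical.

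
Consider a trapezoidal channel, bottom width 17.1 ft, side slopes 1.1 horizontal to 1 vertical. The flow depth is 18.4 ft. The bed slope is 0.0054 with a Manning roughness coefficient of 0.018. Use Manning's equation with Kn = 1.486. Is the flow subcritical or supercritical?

With bottom width b = 17.1 ft and side slope z = 1.1: A = (b + zy)y = (17.1 + 1.1×18.4)×18.4 = 687.1 ft²; P = b + 2y√(1+z²) = 17.1 + 2×18.4×1.487 = 71.81 ft.
Hydraulic radius R = A/P = 687.1/71.81 = 9.568 ft.
V = (1.486/n) R^(2/3) √S = (1.486/0.018) × 9.568^(2/3) × √0.0054 = 27.34 ft/s. Hydraulic depth D_h = A/T = 687.1/57.58 = 11.93 ft.
Froude number Fr = V/√(g·D_h) = 27.34/√(32.2×11.93) = 1.39, which is greater than 1, so the flow is supercritical.

supercritical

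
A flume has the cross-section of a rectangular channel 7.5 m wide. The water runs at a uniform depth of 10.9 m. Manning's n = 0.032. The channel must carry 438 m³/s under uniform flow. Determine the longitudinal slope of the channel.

S = 0.00748

Flow area A = b·y = 7.5 × 10.9 = 81.75 m². Wetted perimeter P = b + 2y = 7.5 + 2×10.9 = 29.3 m.
Hydraulic radius R = A/P = 81.75/29.3 = 2.79 m.
From Manning's equation, S = [nQ / (1 A R^(2/3))]² = [0.032 × 438 / (1 × 81.75 × 2.79^(2/3))]² = 0.00748.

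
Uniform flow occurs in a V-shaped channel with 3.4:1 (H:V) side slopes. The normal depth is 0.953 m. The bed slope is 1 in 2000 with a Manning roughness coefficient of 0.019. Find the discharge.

Q = 2.16 m³/s

For a triangular section with side slope z = 3.4: A = zy² = 3.4×0.953² = 3.088 m²; P = 2y√(1+z²) = 2×0.953×3.544 = 6.755 m.
Hydraulic radius R = A/P = 3.088/6.755 = 0.4571 m.
Manning's equation: Q = (1/n) A R^(2/3) S^(1/2) = (1/0.019) × 3.088 × 0.4571^(2/3) × 0.0005^(1/2) = 2.16 m³/s.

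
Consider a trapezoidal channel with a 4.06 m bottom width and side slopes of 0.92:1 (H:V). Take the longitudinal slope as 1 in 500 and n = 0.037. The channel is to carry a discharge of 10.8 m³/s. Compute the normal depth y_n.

y_n = 1.58 m

Manning's equation rearranged: A R^(2/3) = nQ / (1·√S) = 0.037 × 10.8 / (√0.002) = 8.935.
At y = 1.25 m: A R^(2/3) = 5.95 — short.
At y = 1.75 m: A R^(2/3) = 10.74 — over.
At y = 1.58 m: A R^(2/3) = 8.958 — ≈ 8.935.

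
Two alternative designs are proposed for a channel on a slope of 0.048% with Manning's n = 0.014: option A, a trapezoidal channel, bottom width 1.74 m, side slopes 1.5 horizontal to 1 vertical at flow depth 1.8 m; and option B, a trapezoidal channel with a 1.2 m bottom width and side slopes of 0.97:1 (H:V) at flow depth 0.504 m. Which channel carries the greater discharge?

Channel A: With bottom width b = 1.74 m and side slope z = 1.5: A = (b + zy)y = (1.74 + 1.5×1.8)×1.8 = 7.992 m²; P = b + 2y√(1+z²) = 1.74 + 2×1.8×1.803 = 8.23 m. Hydraulic radius R = A/P = 7.992/8.23 = 0.9711 m. Q_A = (1/0.014)·7.992·0.9711^(2/3)·√0.00048 = 12.26 m³/s.
Channel B: With bottom width b = 1.2 m and side slope z = 0.97: A = (b + zy)y = (1.2 + 0.97×0.504)×0.504 = 0.8512 m²; P = b + 2y√(1+z²) = 1.2 + 2×0.504×1.393 = 2.604 m. Hydraulic radius R = A/P = 0.8512/2.604 = 0.3268 m. Q_B = (1/0.014)·0.8512·0.3268^(2/3)·√0.00048 = 0.632 m³/s.
Q_A = 12.26 m³/s vs Q_B = 0.632 m³/s, so channel A carries more.

channel A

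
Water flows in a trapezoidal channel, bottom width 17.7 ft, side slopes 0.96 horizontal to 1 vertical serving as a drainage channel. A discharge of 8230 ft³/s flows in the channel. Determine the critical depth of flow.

At critical depth, Q² T / (g A³) = 1, i.e. A³/T = Q²/g = 8230²/32.2 = 2104000.
Trying y = 11.3 ft: A³/T = 852100 — low.
Trying y = 14.5 ft: A³/T = 2116000 — ≈ 2104000.

y_c = 14.5 ft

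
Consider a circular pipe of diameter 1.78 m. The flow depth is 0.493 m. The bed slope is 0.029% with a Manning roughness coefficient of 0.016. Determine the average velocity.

V = 0.461 m/s

For a circular section of diameter D = 1.78 m at depth y = 0.493 m, the central angle is θ = 2 arccos(1 − 2y/D) = 2.217 rad. Then A = (D²/8)(θ − sin θ) = 0.5618 m² and P = Dθ/2 = 1.973 m.
Hydraulic radius R = A/P = 0.5618/1.973 = 0.2847 m.
From Manning's equation, V = (1/n) R^(2/3) S^(1/2) = (1/0.016) × 0.2847^(2/3) × 0.00029^(1/2) = 0.461 m/s.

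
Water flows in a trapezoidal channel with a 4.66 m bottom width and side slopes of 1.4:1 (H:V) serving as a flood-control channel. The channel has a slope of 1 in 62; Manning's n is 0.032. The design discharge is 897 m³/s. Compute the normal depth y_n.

Manning's equation rearranged: A R^(2/3) = nQ / (1·√S) = 0.032 × 897 / (√0.01613) = 226.
Trying y = 7.46 m: A R^(2/3) = 270.3 — high.
Trying y = 6.89 m: A R^(2/3) = 226.1 — close enough.

y_n = 6.89 m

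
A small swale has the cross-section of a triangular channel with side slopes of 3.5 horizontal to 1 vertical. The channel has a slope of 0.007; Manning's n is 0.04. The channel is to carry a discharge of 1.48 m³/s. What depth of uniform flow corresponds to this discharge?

y_n = 0.659 m

Manning's equation rearranged: A R^(2/3) = nQ / (1·√S) = 0.04 × 1.48 / (√0.007) = 0.7076.
At y = 0.562 m: A R^(2/3) = 0.462 — short.
At y = 0.659 m: A R^(2/3) = 0.7064 — matches.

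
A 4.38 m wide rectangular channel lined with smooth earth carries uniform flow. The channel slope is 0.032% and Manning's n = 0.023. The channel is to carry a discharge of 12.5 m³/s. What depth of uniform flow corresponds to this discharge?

y_n = 3.11 m

Manning's equation rearranged: A R^(2/3) = nQ / (1·√S) = 0.023 × 12.5 / (√0.00032) = 16.07.
At y = 2.49 m: A R^(2/3) = 12.08 — too small.
At y = 3.81 m: A R^(2/3) = 20.79 — too large.
At y = 3.11 m: A R^(2/3) = 16.1 — ≈ 16.07.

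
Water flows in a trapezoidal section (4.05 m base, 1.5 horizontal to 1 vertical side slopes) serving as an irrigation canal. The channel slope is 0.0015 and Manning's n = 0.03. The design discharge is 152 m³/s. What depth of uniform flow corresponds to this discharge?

Manning's equation rearranged: A R^(2/3) = nQ / (1·√S) = 0.03 × 152 / (√0.0015) = 117.7.
Try y = 6.58 m: A R^(2/3) = 202.9 — high.
Try y = 4 m: A R^(2/3) = 67.51 — low.
Try y = 5.16 m: A R^(2/3) = 117.5 — ≈ 117.7.

y_n = 5.16 m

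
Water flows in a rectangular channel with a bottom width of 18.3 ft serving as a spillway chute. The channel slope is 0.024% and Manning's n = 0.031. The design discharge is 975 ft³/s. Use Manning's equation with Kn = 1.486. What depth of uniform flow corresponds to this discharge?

Manning's equation rearranged: A R^(2/3) = nQ / (1.486·√S) = 0.031 × 975 / (1.486 × √0.00024) = 1313.
At y = 17.9 ft: A R^(2/3) = 1088 — low.
At y = 23.3 ft: A R^(2/3) = 1496 — high.
At y = 20.9 ft: A R^(2/3) = 1313 — ≈ 1313.

y_n = 20.9 ft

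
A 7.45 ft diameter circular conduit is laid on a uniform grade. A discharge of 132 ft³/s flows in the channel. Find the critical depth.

At critical depth, Q² T / (g A³) = 1, i.e. A³/T = Q²/g = 132²/32.2 = 541.1.
Trying y = 2.13 ft: A³/T = 161.7 — too small.
Trying y = 3.7 ft: A³/T = 1355 — too large.
Trying y = 2.91 ft: A³/T = 539.8 — ≈ 541.1.

y_c = 2.91 ft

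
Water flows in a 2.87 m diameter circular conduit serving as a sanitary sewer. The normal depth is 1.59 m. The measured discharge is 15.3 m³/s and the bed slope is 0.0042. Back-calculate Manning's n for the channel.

n = 0.013

For a circular section of diameter D = 2.87 m at depth y = 1.59 m, the central angle is θ = 2 arccos(1 − 2y/D) = 3.358 rad. Then A = (D²/8)(θ − sin θ) = 3.679 m² and P = Dθ/2 = 4.819 m.
Hydraulic radius R = A/P = 3.679/4.819 = 0.7634 m.
Rearranging Manning's equation: n = (1/Q) A R^(2/3) S^(1/2) = (1/15.3) × 3.679 × 0.7634^(2/3) × √0.0042 = 0.013.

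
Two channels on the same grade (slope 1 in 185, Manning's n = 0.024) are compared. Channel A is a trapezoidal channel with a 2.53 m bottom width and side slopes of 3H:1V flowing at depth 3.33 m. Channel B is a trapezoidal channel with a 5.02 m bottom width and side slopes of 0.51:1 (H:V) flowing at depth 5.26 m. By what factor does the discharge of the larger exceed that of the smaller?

1.19

Channel A: With bottom width b = 2.53 m and side slope z = 3: A = (b + zy)y = (2.53 + 3×3.33)×3.33 = 41.69 m²; P = b + 2y√(1+z²) = 2.53 + 2×3.33×3.162 = 23.59 m. Hydraulic radius R = A/P = 41.69/23.59 = 1.767 m. Q_A = (1/0.024)·41.69·1.767^(2/3)·√0.005405 = 186.7 m³/s.
Channel B: With bottom width b = 5.02 m and side slope z = 0.51: A = (b + zy)y = (5.02 + 0.51×5.26)×5.26 = 40.52 m²; P = b + 2y√(1+z²) = 5.02 + 2×5.26×1.123 = 16.83 m. Hydraulic radius R = A/P = 40.52/16.83 = 2.407 m. Q_B = (1/0.024)·40.52·2.407^(2/3)·√0.005405 = 222.9 m³/s.
The larger discharge is 222.9 m³/s and the smaller is 186.7 m³/s; the ratio is 1.19.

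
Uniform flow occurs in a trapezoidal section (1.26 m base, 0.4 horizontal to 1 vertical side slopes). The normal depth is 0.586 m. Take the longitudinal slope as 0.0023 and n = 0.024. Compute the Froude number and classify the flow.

With bottom width b = 1.26 m and side slope z = 0.4: A = (b + zy)y = (1.26 + 0.4×0.586)×0.586 = 0.8757 m²; P = b + 2y√(1+z²) = 1.26 + 2×0.586×1.077 = 2.522 m.
Hydraulic radius R = A/P = 0.8757/2.522 = 0.3472 m.
V = (1/n) R^(2/3) √S = (1/0.024) × 0.3472^(2/3) × √0.0023 = 0.9871 m/s. Hydraulic depth D_h = A/T = 0.8757/1.729 = 0.5065 m.
Froude number Fr = V/√(g·D_h) = 0.9871/√(9.81×0.5065) = 0.443, which is less than 1, so the flow is subcritical.

subcritical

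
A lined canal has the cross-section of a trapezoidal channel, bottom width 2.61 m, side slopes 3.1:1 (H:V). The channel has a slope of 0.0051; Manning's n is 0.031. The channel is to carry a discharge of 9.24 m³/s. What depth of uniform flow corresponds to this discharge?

Manning's equation rearranged: A R^(2/3) = nQ / (1·√S) = 0.031 × 9.24 / (√0.0051) = 4.011.
Trying y = 1.11 m: A R^(2/3) = 5.207 — high.
Trying y = 0.865 m: A R^(2/3) = 3.092 — low.
Trying y = 0.981 m: A R^(2/3) = 4.013 — matches.

y_n = 0.981 m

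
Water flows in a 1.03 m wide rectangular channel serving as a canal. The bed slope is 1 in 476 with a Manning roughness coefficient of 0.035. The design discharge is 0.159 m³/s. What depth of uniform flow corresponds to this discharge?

y_n = 0.339 m

Manning's equation rearranged: A R^(2/3) = nQ / (1·√S) = 0.035 × 0.159 / (√0.002101) = 0.1214.
Trying y = 0.378 m: A R^(2/3) = 0.141 — high.
Trying y = 0.239 m: A R^(2/3) = 0.07353 — low.
Trying y = 0.339 m: A R^(2/3) = 0.1212 — ≈ 0.1214.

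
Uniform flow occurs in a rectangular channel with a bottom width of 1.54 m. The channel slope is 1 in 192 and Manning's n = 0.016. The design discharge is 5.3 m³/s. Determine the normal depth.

y_n = 1.25 m

Manning's equation rearranged: A R^(2/3) = nQ / (1·√S) = 0.016 × 5.3 / (√0.005208) = 1.175.
At y = 1.49 m: A R^(2/3) = 1.46 — over.
At y = 1.12 m: A R^(2/3) = 1.022 — short.
At y = 1.25 m: A R^(2/3) = 1.174 — close enough.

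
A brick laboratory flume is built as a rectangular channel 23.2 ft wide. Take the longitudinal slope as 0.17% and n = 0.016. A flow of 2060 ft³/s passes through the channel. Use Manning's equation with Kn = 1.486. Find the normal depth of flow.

Manning's equation rearranged: A R^(2/3) = nQ / (1.486·√S) = 0.016 × 2060 / (1.486 × √0.0017) = 538.
Trying y = 9.39 ft: A R^(2/3) = 653 — too large.
Trying y = 6.11 ft: A R^(2/3) = 357.3 — too small.
Trying y = 8.16 ft: A R^(2/3) = 538 — ≈ 538.

y_n = 8.16 ft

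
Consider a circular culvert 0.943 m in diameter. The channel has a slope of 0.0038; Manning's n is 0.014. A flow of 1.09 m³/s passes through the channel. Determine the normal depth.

Manning's equation rearranged: A R^(2/3) = nQ / (1·√S) = 0.014 × 1.09 / (√0.0038) = 0.2475.
Try y = 0.565 m: A R^(2/3) = 0.1787 — short.
Try y = 0.877 m: A R^(2/3) = 0.2866 — over.
Try y = 0.719 m: A R^(2/3) = 0.2477 — ≈ 0.2475.

y_n = 0.719 m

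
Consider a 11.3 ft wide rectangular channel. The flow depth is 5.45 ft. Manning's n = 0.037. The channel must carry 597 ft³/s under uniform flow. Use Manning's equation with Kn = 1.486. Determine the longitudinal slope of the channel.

Flow area A = b·y = 11.3 × 5.45 = 61.59 ft². Wetted perimeter P = b + 2y = 11.3 + 2×5.45 = 22.2 ft.
Hydraulic radius R = A/P = 61.59/22.2 = 2.774 ft.
From Manning's equation, S = [nQ / (1.486 A R^(2/3))]² = [0.037 × 597 / (1.486 × 61.59 × 2.774^(2/3))]² = 0.0149.

S = 0.0149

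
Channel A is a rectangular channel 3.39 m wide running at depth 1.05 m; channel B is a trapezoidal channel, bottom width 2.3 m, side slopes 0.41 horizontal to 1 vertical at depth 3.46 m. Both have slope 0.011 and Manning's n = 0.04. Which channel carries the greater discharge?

Channel A: Flow area A = b·y = 3.39 × 1.05 = 3.56 m². Wetted perimeter P = b + 2y = 3.39 + 2×1.05 = 5.49 m. Hydraulic radius R = A/P = 3.56/5.49 = 0.6484 m. Q_A = (1/0.04)·3.56·0.6484^(2/3)·√0.011 = 6.991 m³/s.
Channel B: With bottom width b = 2.3 m and side slope z = 0.41: A = (b + zy)y = (2.3 + 0.41×3.46)×3.46 = 12.87 m²; P = b + 2y√(1+z²) = 2.3 + 2×3.46×1.081 = 9.779 m. Hydraulic radius R = A/P = 12.87/9.779 = 1.316 m. Q_B = (1/0.04)·12.87·1.316^(2/3)·√0.011 = 40.51 m³/s.
Q_A = 6.991 m³/s vs Q_B = 40.51 m³/s, so channel B carries more.

channel B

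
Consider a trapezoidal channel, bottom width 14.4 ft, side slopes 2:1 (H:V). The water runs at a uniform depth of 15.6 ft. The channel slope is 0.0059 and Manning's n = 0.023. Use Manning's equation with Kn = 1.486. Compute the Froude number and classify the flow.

With bottom width b = 14.4 ft and side slope z = 2: A = (b + zy)y = (14.4 + 2×15.6)×15.6 = 711.4 ft²; P = b + 2y√(1+z²) = 14.4 + 2×15.6×2.236 = 84.17 ft.
Hydraulic radius R = A/P = 711.4/84.17 = 8.452 ft.
V = (1.486/n) R^(2/3) √S = (1.486/0.023) × 8.452^(2/3) × √0.0059 = 20.59 ft/s. Hydraulic depth D_h = A/T = 711.4/76.8 = 9.263 ft.
Froude number Fr = V/√(g·D_h) = 20.59/√(32.2×9.263) = 1.19, which is greater than 1, so the flow is supercritical.

supercritical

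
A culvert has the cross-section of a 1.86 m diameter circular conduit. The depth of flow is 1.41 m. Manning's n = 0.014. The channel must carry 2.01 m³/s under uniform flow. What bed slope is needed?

For a circular section of diameter D = 1.86 m at depth y = 1.41 m, the central angle is θ = 2 arccos(1 − 2y/D) = 4.226 rad. Then A = (D²/8)(θ − sin θ) = 2.21 m² and P = Dθ/2 = 3.93 m.
Hydraulic radius R = A/P = 2.21/3.93 = 0.5623 m.
From Manning's equation, S = [nQ / (1 A R^(2/3))]² = [0.014 × 2.01 / (1 × 2.21 × 0.5623^(2/3))]² = 0.000349.

S = 0.000349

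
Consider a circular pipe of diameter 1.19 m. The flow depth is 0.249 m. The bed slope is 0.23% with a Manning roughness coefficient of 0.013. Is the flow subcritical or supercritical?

For a circular section of diameter D = 1.19 m at depth y = 0.249 m, the central angle is θ = 2 arccos(1 − 2y/D) = 1.9 rad. Then A = (D²/8)(θ − sin θ) = 0.1689 m² and P = Dθ/2 = 1.131 m.
Hydraulic radius R = A/P = 0.1689/1.131 = 0.1494 m.
V = (1/n) R^(2/3) √S = (1/0.013) × 0.1494^(2/3) × √0.0023 = 1.039 m/s. Hydraulic depth D_h = A/T = 0.1689/0.9681 = 0.1745 m.
Froude number Fr = V/√(g·D_h) = 1.039/√(9.81×0.1745) = 0.794, which is less than 1, so the flow is subcritical.

subcritical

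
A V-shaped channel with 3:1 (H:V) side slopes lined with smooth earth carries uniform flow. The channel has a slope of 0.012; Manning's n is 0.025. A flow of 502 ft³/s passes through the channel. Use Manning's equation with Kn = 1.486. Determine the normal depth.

Manning's equation rearranged: A R^(2/3) = nQ / (1.486·√S) = 0.025 × 502 / (1.486 × √0.012) = 77.1.
At y = 4.97 ft: A R^(2/3) = 131.3 — high.
At y = 3.13 ft: A R^(2/3) = 38.25 — low.
At y = 4.07 ft: A R^(2/3) = 77.05 — matches.

y_n = 4.07 ft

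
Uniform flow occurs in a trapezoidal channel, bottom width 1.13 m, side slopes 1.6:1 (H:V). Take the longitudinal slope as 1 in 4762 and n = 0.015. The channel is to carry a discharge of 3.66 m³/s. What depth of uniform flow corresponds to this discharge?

Manning's equation rearranged: A R^(2/3) = nQ / (1·√S) = 0.015 × 3.66 / (√0.00021) = 3.788.
Try y = 1.1 m: A R^(2/3) = 2.266 — too small.
Try y = 1.65 m: A R^(2/3) = 5.562 — too large.
Try y = 1.39 m: A R^(2/3) = 3.784 — ≈ 3.788.

y_n = 1.39 m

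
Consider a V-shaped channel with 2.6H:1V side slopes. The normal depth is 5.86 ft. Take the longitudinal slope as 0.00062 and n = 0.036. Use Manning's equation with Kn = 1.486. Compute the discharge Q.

Q = 179 ft³/s

For a triangular section with side slope z = 2.6: A = zy² = 2.6×5.86² = 89.28 ft²; P = 2y√(1+z²) = 2×5.86×2.786 = 32.65 ft.
Hydraulic radius R = A/P = 89.28/32.65 = 2.735 ft.
Manning's equation: Q = (1.486/n) A R^(2/3) S^(1/2) = (1.486/0.036) × 89.28 × 2.735^(2/3) × 0.00062^(1/2) = 179 ft³/s.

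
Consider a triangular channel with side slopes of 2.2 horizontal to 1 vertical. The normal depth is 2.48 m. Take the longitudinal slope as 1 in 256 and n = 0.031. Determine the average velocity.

V = 2.19 m/s

For a triangular section with side slope z = 2.2: A = zy² = 2.2×2.48² = 13.53 m²; P = 2y√(1+z²) = 2×2.48×2.417 = 11.99 m.
Hydraulic radius R = A/P = 13.53/11.99 = 1.129 m.
From Manning's equation, V = (1/n) R^(2/3) S^(1/2) = (1/0.031) × 1.129^(2/3) × 0.003906^(1/2) = 2.19 m/s.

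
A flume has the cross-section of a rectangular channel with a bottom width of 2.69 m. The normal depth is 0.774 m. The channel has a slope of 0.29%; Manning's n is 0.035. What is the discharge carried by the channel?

Flow area A = b·y = 2.69 × 0.774 = 2.082 m². Wetted perimeter P = b + 2y = 2.69 + 2×0.774 = 4.238 m.
Hydraulic radius R = A/P = 2.082/4.238 = 0.4913 m.
Manning's equation: Q = (1/n) A R^(2/3) S^(1/2) = (1/0.035) × 2.082 × 0.4913^(2/3) × 0.0029^(1/2) = 1.99 m³/s.

Q = 1.99 m³/s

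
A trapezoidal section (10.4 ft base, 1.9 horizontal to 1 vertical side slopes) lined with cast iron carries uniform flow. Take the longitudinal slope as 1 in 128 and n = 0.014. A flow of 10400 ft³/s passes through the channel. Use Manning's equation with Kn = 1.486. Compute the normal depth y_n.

Manning's equation rearranged: A R^(2/3) = nQ / (1.486·√S) = 0.014 × 10400 / (1.486 × √0.007812) = 1109.
Trying y = 7.54 ft: A R^(2/3) = 497.4 — too small.
Trying y = 12.5 ft: A R^(2/3) = 1511 — too large.
Trying y = 10.9 ft: A R^(2/3) = 1111 — ≈ 1109.

y_n = 10.9 ft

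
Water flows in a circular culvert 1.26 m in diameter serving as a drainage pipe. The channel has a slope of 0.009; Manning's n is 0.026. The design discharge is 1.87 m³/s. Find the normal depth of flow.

y_n = 0.924 m

Manning's equation rearranged: A R^(2/3) = nQ / (1·√S) = 0.026 × 1.87 / (√0.009) = 0.5125.
Try y = 1.08 m: A R^(2/3) = 0.5985 — high.
Try y = 0.818 m: A R^(2/3) = 0.4359 — low.
Try y = 0.924 m: A R^(2/3) = 0.5125 — close enough.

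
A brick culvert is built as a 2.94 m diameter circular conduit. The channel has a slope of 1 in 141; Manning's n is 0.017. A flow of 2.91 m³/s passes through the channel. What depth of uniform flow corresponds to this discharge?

y_n = 0.647 m

Manning's equation rearranged: A R^(2/3) = nQ / (1·√S) = 0.017 × 2.91 / (√0.007092) = 0.5874.
Try y = 0.777 m: A R^(2/3) = 0.8453 — too large.
Try y = 0.46 m: A R^(2/3) = 0.2932 — too small.
Try y = 0.647 m: A R^(2/3) = 0.5872 — matches.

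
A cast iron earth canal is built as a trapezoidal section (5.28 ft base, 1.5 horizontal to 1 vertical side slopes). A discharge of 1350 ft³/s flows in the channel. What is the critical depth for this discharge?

y_c = 7.17 ft

At critical depth, Q² T / (g A³) = 1, i.e. A³/T = Q²/g = 1350²/32.2 = 56600.
At y = 8.12 ft: A³/T = 96140 — too large.
At y = 5.95 ft: A³/T = 26100 — too small.
At y = 7.17 ft: A³/T = 56730 — matches.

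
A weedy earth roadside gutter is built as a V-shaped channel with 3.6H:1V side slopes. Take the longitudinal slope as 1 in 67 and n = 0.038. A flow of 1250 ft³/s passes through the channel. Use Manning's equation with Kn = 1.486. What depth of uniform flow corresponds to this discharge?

Manning's equation rearranged: A R^(2/3) = nQ / (1.486·√S) = 0.038 × 1250 / (1.486 × √0.01493) = 261.6.
Trying y = 4.36 ft: A R^(2/3) = 112.2 — low.
Trying y = 7.1 ft: A R^(2/3) = 412 — high.
Trying y = 5.99 ft: A R^(2/3) = 261.8 — matches.

y_n = 5.99 ft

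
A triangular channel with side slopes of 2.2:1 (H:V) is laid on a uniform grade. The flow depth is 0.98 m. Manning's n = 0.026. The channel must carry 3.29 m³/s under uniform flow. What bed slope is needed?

S = 0.00481

For a triangular section with side slope z = 2.2: A = zy² = 2.2×0.98² = 2.113 m²; P = 2y√(1+z²) = 2×0.98×2.417 = 4.737 m.
Hydraulic radius R = A/P = 2.113/4.737 = 0.4461 m.
From Manning's equation, S = [nQ / (1 A R^(2/3))]² = [0.026 × 3.29 / (1 × 2.113 × 0.4461^(2/3))]² = 0.00481.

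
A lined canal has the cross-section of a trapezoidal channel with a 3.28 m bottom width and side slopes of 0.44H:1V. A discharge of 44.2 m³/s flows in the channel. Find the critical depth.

y_c = 2.37 m

At critical depth, Q² T / (g A³) = 1, i.e. A³/T = Q²/g = 44.2²/9.81 = 199.1.
Try y = 2.8 m: A³/T = 351 — over.
Try y = 1.89 m: A³/T = 94.93 — short.
Try y = 2.37 m: A³/T = 200.4 — matches.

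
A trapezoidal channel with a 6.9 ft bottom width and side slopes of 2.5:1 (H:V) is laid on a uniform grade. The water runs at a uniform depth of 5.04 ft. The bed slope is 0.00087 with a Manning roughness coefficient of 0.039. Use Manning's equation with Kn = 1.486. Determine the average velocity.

With bottom width b = 6.9 ft and side slope z = 2.5: A = (b + zy)y = (6.9 + 2.5×5.04)×5.04 = 98.28 ft²; P = b + 2y√(1+z²) = 6.9 + 2×5.04×2.693 = 34.04 ft.
Hydraulic radius R = A/P = 98.28/34.04 = 2.887 ft.
From Manning's equation, V = (1.486/n) R^(2/3) S^(1/2) = (1.486/0.039) × 2.887^(2/3) × 0.00087^(1/2) = 2.28 ft/s.

V = 2.28 ft/s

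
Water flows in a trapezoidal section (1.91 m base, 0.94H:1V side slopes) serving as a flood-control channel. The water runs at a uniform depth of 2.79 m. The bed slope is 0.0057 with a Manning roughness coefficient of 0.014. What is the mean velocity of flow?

With bottom width b = 1.91 m and side slope z = 0.94: A = (b + zy)y = (1.91 + 0.94×2.79)×2.79 = 12.65 m²; P = b + 2y√(1+z²) = 1.91 + 2×2.79×1.372 = 9.568 m.
Hydraulic radius R = A/P = 12.65/9.568 = 1.322 m.
From Manning's equation, V = (1/n) R^(2/3) S^(1/2) = (1/0.014) × 1.322^(2/3) × 0.0057^(1/2) = 6.49 m/s.

V = 6.49 m/s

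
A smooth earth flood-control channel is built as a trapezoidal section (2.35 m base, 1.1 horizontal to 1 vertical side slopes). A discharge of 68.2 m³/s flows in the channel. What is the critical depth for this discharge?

At critical depth, Q² T / (g A³) = 1, i.e. A³/T = Q²/g = 68.2²/9.81 = 474.1.
Trying y = 3.19 m: A³/T = 696.9 — high.
Trying y = 2.9 m: A³/T = 475 — matches.

y_c = 2.9 m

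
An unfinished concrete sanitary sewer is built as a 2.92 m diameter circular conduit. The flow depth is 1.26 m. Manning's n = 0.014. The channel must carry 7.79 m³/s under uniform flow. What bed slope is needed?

S = 0.0027

For a circular section of diameter D = 2.92 m at depth y = 1.26 m, the central angle is θ = 2 arccos(1 − 2y/D) = 2.867 rad. Then A = (D²/8)(θ − sin θ) = 2.766 m² and P = Dθ/2 = 4.185 m.
Hydraulic radius R = A/P = 2.766/4.185 = 0.6609 m.
From Manning's equation, S = [nQ / (1 A R^(2/3))]² = [0.014 × 7.79 / (1 × 2.766 × 0.6609^(2/3))]² = 0.0027.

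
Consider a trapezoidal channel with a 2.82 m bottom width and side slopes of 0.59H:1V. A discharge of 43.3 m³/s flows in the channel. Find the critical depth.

y_c = 2.42 m

At critical depth, Q² T / (g A³) = 1, i.e. A³/T = Q²/g = 43.3²/9.81 = 191.1.
Try y = 2.75 m: A³/T = 300.6 — high.
Try y = 1.92 m: A³/T = 85.96 — low.
Try y = 2.42 m: A³/T = 191.4 — close enough.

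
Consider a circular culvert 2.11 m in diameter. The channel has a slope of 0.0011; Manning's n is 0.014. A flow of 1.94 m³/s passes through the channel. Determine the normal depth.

y_n = 0.873 m

Manning's equation rearranged: A R^(2/3) = nQ / (1·√S) = 0.014 × 1.94 / (√0.0011) = 0.8189.
Try y = 0.949 m: A R^(2/3) = 0.95 — too large.
Try y = 0.756 m: A R^(2/3) = 0.6273 — too small.
Try y = 0.873 m: A R^(2/3) = 0.8181 — ≈ 0.8189.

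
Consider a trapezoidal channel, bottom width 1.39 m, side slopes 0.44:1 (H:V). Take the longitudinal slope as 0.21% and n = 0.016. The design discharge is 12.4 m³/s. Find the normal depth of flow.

Manning's equation rearranged: A R^(2/3) = nQ / (1·√S) = 0.016 × 12.4 / (√0.0021) = 4.329.
Try y = 2.5 m: A R^(2/3) = 5.839 — too large.
Try y = 1.89 m: A R^(2/3) = 3.499 — too small.
Try y = 2.13 m: A R^(2/3) = 4.343 — matches.

y_n = 2.13 m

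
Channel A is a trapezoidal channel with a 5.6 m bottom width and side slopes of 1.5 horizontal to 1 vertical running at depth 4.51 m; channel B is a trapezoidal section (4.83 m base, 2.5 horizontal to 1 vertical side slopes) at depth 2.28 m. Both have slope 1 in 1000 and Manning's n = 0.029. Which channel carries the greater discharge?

Channel A: With bottom width b = 5.6 m and side slope z = 1.5: A = (b + zy)y = (5.6 + 1.5×4.51)×4.51 = 55.77 m²; P = b + 2y√(1+z²) = 5.6 + 2×4.51×1.803 = 21.86 m. Hydraulic radius R = A/P = 55.77/21.86 = 2.551 m. Q_A = (1/0.029)·55.77·2.551^(2/3)·√0.001 = 113.5 m³/s.
Channel B: With bottom width b = 4.83 m and side slope z = 2.5: A = (b + zy)y = (4.83 + 2.5×2.28)×2.28 = 24.01 m²; P = b + 2y√(1+z²) = 4.83 + 2×2.28×2.693 = 17.11 m. Hydraulic radius R = A/P = 24.01/17.11 = 1.403 m. Q_B = (1/0.029)·24.01·1.403^(2/3)·√0.001 = 32.81 m³/s.
Q_A = 113.5 m³/s vs Q_B = 32.81 m³/s, so channel A carries more.

channel A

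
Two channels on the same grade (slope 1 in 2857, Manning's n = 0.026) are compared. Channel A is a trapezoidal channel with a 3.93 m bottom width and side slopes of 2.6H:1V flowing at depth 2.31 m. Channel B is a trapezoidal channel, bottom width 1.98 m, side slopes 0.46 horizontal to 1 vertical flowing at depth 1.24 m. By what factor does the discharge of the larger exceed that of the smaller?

Channel A: With bottom width b = 3.93 m and side slope z = 2.6: A = (b + zy)y = (3.93 + 2.6×2.31)×2.31 = 22.95 m²; P = b + 2y√(1+z²) = 3.93 + 2×2.31×2.786 = 16.8 m. Hydraulic radius R = A/P = 22.95/16.8 = 1.366 m. Q_A = (1/0.026)·22.95·1.366^(2/3)·√0.00035 = 20.33 m³/s.
Channel B: With bottom width b = 1.98 m and side slope z = 0.46: A = (b + zy)y = (1.98 + 0.46×1.24)×1.24 = 3.162 m²; P = b + 2y√(1+z²) = 1.98 + 2×1.24×1.101 = 4.71 m. Hydraulic radius R = A/P = 3.162/4.71 = 0.6715 m. Q_B = (1/0.026)·3.162·0.6715^(2/3)·√0.00035 = 1.745 m³/s.
The larger discharge is 20.33 m³/s and the smaller is 1.745 m³/s; the ratio is 11.7.

11.7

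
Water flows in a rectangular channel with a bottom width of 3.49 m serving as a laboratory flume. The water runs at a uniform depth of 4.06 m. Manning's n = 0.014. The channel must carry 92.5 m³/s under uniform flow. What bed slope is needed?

Flow area A = b·y = 3.49 × 4.06 = 14.17 m². Wetted perimeter P = b + 2y = 3.49 + 2×4.06 = 11.61 m.
Hydraulic radius R = A/P = 14.17/11.61 = 1.22 m.
From Manning's equation, S = [nQ / (1 A R^(2/3))]² = [0.014 × 92.5 / (1 × 14.17 × 1.22^(2/3))]² = 0.0064.

S = 0.0064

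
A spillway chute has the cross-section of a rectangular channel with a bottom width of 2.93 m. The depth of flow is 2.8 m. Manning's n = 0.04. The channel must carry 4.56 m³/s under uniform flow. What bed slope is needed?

Flow area A = b·y = 2.93 × 2.8 = 8.204 m². Wetted perimeter P = b + 2y = 2.93 + 2×2.8 = 8.53 m.
Hydraulic radius R = A/P = 8.204/8.53 = 0.9618 m.
From Manning's equation, S = [nQ / (1 A R^(2/3))]² = [0.04 × 4.56 / (1 × 8.204 × 0.9618^(2/3))]² = 0.000521.

S = 0.000521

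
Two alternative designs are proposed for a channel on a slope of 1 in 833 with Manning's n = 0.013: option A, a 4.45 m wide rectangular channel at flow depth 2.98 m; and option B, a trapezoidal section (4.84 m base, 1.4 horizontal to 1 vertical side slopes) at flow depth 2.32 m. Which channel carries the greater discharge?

channel B

Channel A: Flow area A = b·y = 4.45 × 2.98 = 13.26 m². Wetted perimeter P = b + 2y = 4.45 + 2×2.98 = 10.41 m. Hydraulic radius R = A/P = 13.26/10.41 = 1.274 m. Q_A = (1/0.013)·13.26·1.274^(2/3)·√0.0012 = 41.53 m³/s.
Channel B: With bottom width b = 4.84 m and side slope z = 1.4: A = (b + zy)y = (4.84 + 1.4×2.32)×2.32 = 18.76 m²; P = b + 2y√(1+z²) = 4.84 + 2×2.32×1.72 = 12.82 m. Hydraulic radius R = A/P = 18.76/12.82 = 1.463 m. Q_B = (1/0.013)·18.76·1.463^(2/3)·√0.0012 = 64.46 m³/s.
Q_A = 41.53 m³/s vs Q_B = 64.46 m³/s, so channel B carries more.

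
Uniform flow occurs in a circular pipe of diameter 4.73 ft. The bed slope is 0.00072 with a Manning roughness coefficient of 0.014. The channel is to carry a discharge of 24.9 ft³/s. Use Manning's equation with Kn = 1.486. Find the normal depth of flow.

Manning's equation rearranged: A R^(2/3) = nQ / (1.486·√S) = 0.014 × 24.9 / (1.486 × √0.00072) = 8.743.
At y = 1.84 ft: A R^(2/3) = 6.291 — low.
At y = 2.54 ft: A R^(2/3) = 11.07 — high.
At y = 2.21 ft: A R^(2/3) = 8.743 — matches.

y_n = 2.21 ft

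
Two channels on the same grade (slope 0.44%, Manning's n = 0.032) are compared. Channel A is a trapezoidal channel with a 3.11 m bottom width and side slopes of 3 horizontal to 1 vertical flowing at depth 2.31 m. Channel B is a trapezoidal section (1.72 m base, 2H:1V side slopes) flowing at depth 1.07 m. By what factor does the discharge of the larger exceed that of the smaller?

Channel A: With bottom width b = 3.11 m and side slope z = 3: A = (b + zy)y = (3.11 + 3×2.31)×2.31 = 23.19 m²; P = b + 2y√(1+z²) = 3.11 + 2×2.31×3.162 = 17.72 m. Hydraulic radius R = A/P = 23.19/17.72 = 1.309 m. Q_A = (1/0.032)·23.19·1.309^(2/3)·√0.0044 = 57.52 m³/s.
Channel B: With bottom width b = 1.72 m and side slope z = 2: A = (b + zy)y = (1.72 + 2×1.07)×1.07 = 4.13 m²; P = b + 2y√(1+z²) = 1.72 + 2×1.07×2.236 = 6.505 m. Hydraulic radius R = A/P = 4.13/6.505 = 0.6349 m. Q_B = (1/0.032)·4.13·0.6349^(2/3)·√0.0044 = 6.324 m³/s.
The larger discharge is 57.52 m³/s and the smaller is 6.324 m³/s; the ratio is 9.1.

9.1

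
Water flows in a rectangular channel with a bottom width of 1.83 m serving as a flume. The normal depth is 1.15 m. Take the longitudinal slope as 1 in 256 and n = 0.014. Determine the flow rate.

Flow area A = b·y = 1.83 × 1.15 = 2.104 m². Wetted perimeter P = b + 2y = 1.83 + 2×1.15 = 4.13 m.
Hydraulic radius R = A/P = 2.104/4.13 = 0.5096 m.
Manning's equation: Q = (1/n) A R^(2/3) S^(1/2) = (1/0.014) × 2.104 × 0.5096^(2/3) × 0.003906^(1/2) = 5.99 m³/s.

Q = 5.99 m³/s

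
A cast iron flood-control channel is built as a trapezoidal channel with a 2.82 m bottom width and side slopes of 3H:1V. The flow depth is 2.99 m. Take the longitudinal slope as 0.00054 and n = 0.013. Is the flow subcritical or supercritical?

subcritical

With bottom width b = 2.82 m and side slope z = 3: A = (b + zy)y = (2.82 + 3×2.99)×2.99 = 35.25 m²; P = b + 2y√(1+z²) = 2.82 + 2×2.99×3.162 = 21.73 m.
Hydraulic radius R = A/P = 35.25/21.73 = 1.622 m.
V = (1/n) R^(2/3) √S = (1/0.013) × 1.622^(2/3) × √0.00054 = 2.468 m/s. Hydraulic depth D_h = A/T = 35.25/20.76 = 1.698 m.
Froude number Fr = V/√(g·D_h) = 2.468/√(9.81×1.698) = 0.605, which is less than 1, so the flow is subcritical.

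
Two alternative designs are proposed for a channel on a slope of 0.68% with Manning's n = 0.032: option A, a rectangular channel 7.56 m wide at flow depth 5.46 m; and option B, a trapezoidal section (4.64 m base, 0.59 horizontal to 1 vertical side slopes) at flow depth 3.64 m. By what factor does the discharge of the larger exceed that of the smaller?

Channel A: Flow area A = b·y = 7.56 × 5.46 = 41.28 m². Wetted perimeter P = b + 2y = 7.56 + 2×5.46 = 18.48 m. Hydraulic radius R = A/P = 41.28/18.48 = 2.234 m. Q_A = (1/0.032)·41.28·2.234^(2/3)·√0.0068 = 181.8 m³/s.
Channel B: With bottom width b = 4.64 m and side slope z = 0.59: A = (b + zy)y = (4.64 + 0.59×3.64)×3.64 = 24.71 m²; P = b + 2y√(1+z²) = 4.64 + 2×3.64×1.161 = 13.09 m. Hydraulic radius R = A/P = 24.71/13.09 = 1.887 m. Q_B = (1/0.032)·24.71·1.887^(2/3)·√0.0068 = 97.23 m³/s.
The larger discharge is 181.8 m³/s and the smaller is 97.23 m³/s; the ratio is 1.87.

1.87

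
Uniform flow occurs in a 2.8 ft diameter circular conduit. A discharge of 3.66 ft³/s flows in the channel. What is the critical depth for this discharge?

y_c = 0.608 ft

At critical depth, Q² T / (g A³) = 1, i.e. A³/T = Q²/g = 3.66²/32.2 = 0.416.
Try y = 0.457 ft: A³/T = 0.1355 — too small.
Try y = 0.608 ft: A³/T = 0.415 — matches.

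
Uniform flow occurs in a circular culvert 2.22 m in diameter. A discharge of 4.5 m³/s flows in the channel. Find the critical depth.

y_c = 0.985 m

At critical depth, Q² T / (g A³) = 1, i.e. A³/T = Q²/g = 4.5²/9.81 = 2.064.
Trying y = 0.746 m: A³/T = 0.7102 — short.
Trying y = 0.985 m: A³/T = 2.068 — matches.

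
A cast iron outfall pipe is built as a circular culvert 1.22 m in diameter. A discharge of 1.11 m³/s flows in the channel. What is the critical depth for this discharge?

y_c = 0.569 m

At critical depth, Q² T / (g A³) = 1, i.e. A³/T = Q²/g = 1.11²/9.81 = 0.1256.
Trying y = 0.485 m: A³/T = 0.06802 — short.
Trying y = 0.637 m: A³/T = 0.1931 — over.
Trying y = 0.569 m: A³/T = 0.1255 — close enough.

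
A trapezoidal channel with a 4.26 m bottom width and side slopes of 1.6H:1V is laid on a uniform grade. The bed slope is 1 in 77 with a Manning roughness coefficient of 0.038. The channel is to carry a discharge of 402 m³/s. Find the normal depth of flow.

Manning's equation rearranged: A R^(2/3) = nQ / (1·√S) = 0.038 × 402 / (√0.01299) = 134.
At y = 6.66 m: A R^(2/3) = 223.7 — over.
At y = 4.41 m: A R^(2/3) = 89.15 — short.
At y = 5.31 m: A R^(2/3) = 134.2 — close enough.

y_n = 5.31 m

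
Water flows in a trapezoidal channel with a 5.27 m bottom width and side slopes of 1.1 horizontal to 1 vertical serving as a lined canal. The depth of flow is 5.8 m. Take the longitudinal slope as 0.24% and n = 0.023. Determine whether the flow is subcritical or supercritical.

With bottom width b = 5.27 m and side slope z = 1.1: A = (b + zy)y = (5.27 + 1.1×5.8)×5.8 = 67.57 m²; P = b + 2y√(1+z²) = 5.27 + 2×5.8×1.487 = 22.51 m.
Hydraulic radius R = A/P = 67.57/22.51 = 3.001 m.
V = (1/n) R^(2/3) √S = (1/0.023) × 3.001^(2/3) × √0.0024 = 4.432 m/s. Hydraulic depth D_h = A/T = 67.57/18.03 = 3.748 m.
Froude number Fr = V/√(g·D_h) = 4.432/√(9.81×3.748) = 0.731, which is less than 1, so the flow is subcritical.

subcritical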